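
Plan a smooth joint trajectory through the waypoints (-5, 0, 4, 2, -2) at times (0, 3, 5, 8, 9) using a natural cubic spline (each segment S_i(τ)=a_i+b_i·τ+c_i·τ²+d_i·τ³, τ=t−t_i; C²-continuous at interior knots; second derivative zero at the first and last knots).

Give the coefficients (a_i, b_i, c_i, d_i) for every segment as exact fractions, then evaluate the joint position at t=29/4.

  seg 0: a=-5 b=991/678 c=0 d=139/6102
  seg 1: a=0 b=704/339 c=139/678 d=-55/452
  seg 2: a=4 b=487/339 c=-178/339 d=-179/3051
  seg 3: a=2 b=-1118/339 c=-119/113 d=119/339
S(29/4) = 28247/7232

Δ: Δ0=5/3, Δ1=2, Δ2=-2/3, Δ3=-4
row 1: diag=10, rhs=2; c'=1/5, d'=1/5
row 2: denom=10−2·1/5=48/5; d'=(-16−2·1/5)/(48/5)=-41/24
row 3: denom=8−3·5/16=113/16; d'=(-20−3·-41/24)/(113/16)=-238/113
back: M3=-238/113
back: M2=-41/24−5/16·-238/113=-356/339
back: M1=1/5−1/5·-356/339=139/339
M: M0=0, M1=139/339, M2=-356/339, M3=-238/113, M4=0
seg 0: a=-5, c=M0/2=0, d=(M1−M0)/(6·3)=139/6102, b=Δ0−h0·(2M0+M1)/6=991/678
seg 1: a=0, c=M1/2=139/678, d=(M2−M1)/(6·2)=-55/452, b=Δ1−h1·(2M1+M2)/6=704/339
seg 2: a=4, c=M2/2=-178/339, d=(M3−M2)/(6·3)=-179/3051, b=Δ2−h2·(2M2+M3)/6=487/339
seg 3: a=2, c=M3/2=-119/113, d=(M4−M3)/(6·1)=119/339, b=Δ3−h3·(2M3+M4)/6=-1118/339
t_q=29/4 → seg 2, τ=9/4; S=4+487/339·τ+-178/339·τ²+-179/3051·τ³=28247/7232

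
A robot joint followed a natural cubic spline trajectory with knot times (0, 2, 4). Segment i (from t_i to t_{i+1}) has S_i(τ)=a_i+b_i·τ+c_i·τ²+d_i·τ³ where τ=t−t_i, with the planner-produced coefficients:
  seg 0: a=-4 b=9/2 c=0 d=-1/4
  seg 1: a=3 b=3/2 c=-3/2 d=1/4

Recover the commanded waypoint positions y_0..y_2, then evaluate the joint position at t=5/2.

y_0 = S_0(0) = a_0 = -4
y_1 = S_1(0) = a_1 = 3
y_2 = S_1(2) = 2
t_q=5/2 is in segment 1 (τ=1/2); S_1(τ)=109/32

y_0=-4 y_1=3 y_2=2
S(5/2) = 109/32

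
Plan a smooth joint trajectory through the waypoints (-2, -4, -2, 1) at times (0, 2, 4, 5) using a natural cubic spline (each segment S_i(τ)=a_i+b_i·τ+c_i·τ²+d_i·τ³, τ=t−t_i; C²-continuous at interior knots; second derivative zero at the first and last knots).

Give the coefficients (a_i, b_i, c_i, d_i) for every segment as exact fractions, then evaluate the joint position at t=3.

  seg 0: a=-2 b=-15/11 c=0 d=1/11
  seg 1: a=-4 b=-3/11 c=6/11 d=1/22
  seg 2: a=-2 b=27/11 c=9/11 d=-3/11
S(3) = -81/22

Δ: Δ0=-1, Δ1=1, Δ2=3
row 1: diag=8, rhs=12; c'=1/4, d'=3/2
row 2: denom=6−2·1/4=11/2; d'=(12−2·3/2)/(11/2)=18/11
back: M2=18/11
back: M1=3/2−1/4·18/11=12/11
M: M0=0, M1=12/11, M2=18/11, M3=0
seg 0: a=-2, c=M0/2=0, d=(M1−M0)/(6·2)=1/11, b=Δ0−h0·(2M0+M1)/6=-15/11
seg 1: a=-4, c=M1/2=6/11, d=(M2−M1)/(6·2)=1/22, b=Δ1−h1·(2M1+M2)/6=-3/11
seg 2: a=-2, c=M2/2=9/11, d=(M3−M2)/(6·1)=-3/11, b=Δ2−h2·(2M2+M3)/6=27/11
t_q=3 → seg 1, τ=1; S=-4+-3/11·τ+6/11·τ²+1/22·τ³=-81/22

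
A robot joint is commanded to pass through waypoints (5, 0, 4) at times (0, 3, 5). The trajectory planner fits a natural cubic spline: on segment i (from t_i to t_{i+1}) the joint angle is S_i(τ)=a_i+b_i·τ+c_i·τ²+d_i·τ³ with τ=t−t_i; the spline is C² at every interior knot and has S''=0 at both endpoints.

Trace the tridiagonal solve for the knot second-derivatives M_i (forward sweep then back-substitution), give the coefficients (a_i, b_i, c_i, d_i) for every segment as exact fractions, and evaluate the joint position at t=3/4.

Δ: Δ0=-5/3, Δ1=2
row 1: diag=10, rhs=22; c'=1/5, d'=11/5
back: M1=11/5
M: M0=0, M1=11/5, M2=0
seg 0: a=5, c=M0/2=0, d=(M1−M0)/(6·3)=11/90, b=Δ0−h0·(2M0+M1)/6=-83/30
seg 1: a=0, c=M1/2=11/10, d=(M2−M1)/(6·2)=-11/60, b=Δ1−h1·(2M1+M2)/6=8/15
t_q=3/4 → seg 0, τ=3/4; S=5+-83/30·τ+0·τ²+11/90·τ³=381/128

  seg 0: a=5 b=-83/30 c=0 d=11/90
  seg 1: a=0 b=8/15 c=11/10 d=-11/60
S(3/4) = 381/128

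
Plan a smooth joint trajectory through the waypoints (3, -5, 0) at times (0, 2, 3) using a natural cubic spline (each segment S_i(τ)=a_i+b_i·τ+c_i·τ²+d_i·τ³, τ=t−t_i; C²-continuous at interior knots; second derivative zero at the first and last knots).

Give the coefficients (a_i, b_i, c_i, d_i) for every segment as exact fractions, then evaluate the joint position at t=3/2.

  seg 0: a=3 b=-7 c=0 d=3/4
  seg 1: a=-5 b=2 c=9/2 d=-3/2
S(3/2) = -159/32

Δ: Δ0=-4, Δ1=5
row 1: diag=6, rhs=54; c'=1/6, d'=9
back: M1=9
M: M0=0, M1=9, M2=0
seg 0: a=3, c=M0/2=0, d=(M1−M0)/(6·2)=3/4, b=Δ0−h0·(2M0+M1)/6=-7
seg 1: a=-5, c=M1/2=9/2, d=(M2−M1)/(6·1)=-3/2, b=Δ1−h1·(2M1+M2)/6=2
t_q=3/2 → seg 0, τ=3/2; S=3+-7·τ+0·τ²+3/4·τ³=-159/32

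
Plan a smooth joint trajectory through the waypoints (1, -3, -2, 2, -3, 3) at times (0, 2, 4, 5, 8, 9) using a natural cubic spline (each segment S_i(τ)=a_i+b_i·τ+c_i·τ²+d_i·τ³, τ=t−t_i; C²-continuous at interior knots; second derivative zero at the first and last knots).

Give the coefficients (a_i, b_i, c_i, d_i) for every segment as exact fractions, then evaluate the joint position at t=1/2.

Δ: Δ0=-2, Δ1=1/2, Δ2=4, Δ3=-5/3, Δ4=6
row 1: diag=8, rhs=15; c'=1/4, d'=15/8
row 2: denom=6−2·1/4=11/2; d'=(21−2·15/8)/(11/2)=69/22
row 3: denom=8−1·2/11=86/11; d'=(-34−1·69/22)/(86/11)=-19/4
row 4: denom=8−3·33/86=589/86; d'=(46−3·-19/4)/(589/86)=10363/1178
back: M4=10363/1178
back: M3=-19/4−33/86·10363/1178=-4786/589
back: M2=69/22−2/11·-4786/589=5435/1178
back: M1=15/8−1/4·5435/1178=425/589
M: M0=0, M1=425/589, M2=5435/1178, M3=-4786/589, M4=10363/1178, M5=0
seg 0: a=1, c=M0/2=0, d=(M1−M0)/(6·2)=425/7068, b=Δ0−h0·(2M0+M1)/6=-3959/1767
seg 1: a=-3, c=M1/2=425/1178, d=(M2−M1)/(6·2)=4585/14136, b=Δ1−h1·(2M1+M2)/6=-2684/1767
seg 2: a=-2, c=M2/2=5435/2356, d=(M3−M2)/(6·1)=-15007/7068, b=Δ2−h2·(2M2+M3)/6=13487/3534
seg 3: a=2, c=M3/2=-2393/589, d=(M4−M3)/(6·3)=2215/2356, b=Δ3−h3·(2M3+M4)/6=14563/7068
seg 4: a=-3, c=M4/2=10363/2356, d=(M5−M4)/(6·1)=-10363/7068, b=Δ4−h4·(2M4+M5)/6=10841/3534
t_q=1/2 → seg 0, τ=1/2; S=1+-3959/1767·τ+0·τ²+425/7068·τ³=-2125/18848

  seg 0: a=1 b=-3959/1767 c=0 d=425/7068
  seg 1: a=-3 b=-2684/1767 c=425/1178 d=4585/14136
  seg 2: a=-2 b=13487/3534 c=5435/2356 d=-15007/7068
  seg 3: a=2 b=14563/7068 c=-2393/589 d=2215/2356
  seg 4: a=-3 b=10841/3534 c=10363/2356 d=-10363/7068
S(1/2) = -2125/18848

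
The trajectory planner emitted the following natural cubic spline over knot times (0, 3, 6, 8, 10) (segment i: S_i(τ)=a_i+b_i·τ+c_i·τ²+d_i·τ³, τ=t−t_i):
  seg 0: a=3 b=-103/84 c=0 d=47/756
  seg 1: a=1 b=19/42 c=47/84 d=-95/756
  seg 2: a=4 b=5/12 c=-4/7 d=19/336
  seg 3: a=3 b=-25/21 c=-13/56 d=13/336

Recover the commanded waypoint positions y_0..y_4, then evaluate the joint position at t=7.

y_0 = S_0(0) = a_0 = 3
y_1 = S_1(0) = a_1 = 1
y_2 = S_2(0) = a_2 = 4
y_3 = S_3(0) = a_3 = 3
y_4 = S_3(2) = 0
t_q=7 is in segment 2 (τ=1); S_2(τ)=437/112

y_0=3 y_1=1 y_2=4 y_3=3 y_4=0
S(7) = 437/112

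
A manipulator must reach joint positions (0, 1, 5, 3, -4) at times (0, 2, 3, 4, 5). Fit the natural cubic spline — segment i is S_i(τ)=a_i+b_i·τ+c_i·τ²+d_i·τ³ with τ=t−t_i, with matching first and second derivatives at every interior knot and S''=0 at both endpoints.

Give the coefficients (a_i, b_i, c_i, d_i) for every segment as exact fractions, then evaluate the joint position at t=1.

  seg 0: a=0 b=-50/43 c=0 d=143/344
  seg 1: a=1 b=329/86 c=429/172 d=-399/172
  seg 2: a=5 b=319/172 c=-192/43 d=105/172
  seg 3: a=3 b=-451/86 c=-453/172 d=151/172
S(1) = -257/344

Δ: Δ0=1/2, Δ1=4, Δ2=-2, Δ3=-7
row 1: diag=6, rhs=21; c'=1/6, d'=7/2
row 2: denom=4−1·1/6=23/6; d'=(-36−1·7/2)/(23/6)=-237/23
row 3: denom=4−1·6/23=86/23; d'=(-30−1·-237/23)/(86/23)=-453/86
back: M3=-453/86
back: M2=-237/23−6/23·-453/86=-384/43
back: M1=7/2−1/6·-384/43=429/86
M: M0=0, M1=429/86, M2=-384/43, M3=-453/86, M4=0
seg 0: a=0, c=M0/2=0, d=(M1−M0)/(6·2)=143/344, b=Δ0−h0·(2M0+M1)/6=-50/43
seg 1: a=1, c=M1/2=429/172, d=(M2−M1)/(6·1)=-399/172, b=Δ1−h1·(2M1+M2)/6=329/86
seg 2: a=5, c=M2/2=-192/43, d=(M3−M2)/(6·1)=105/172, b=Δ2−h2·(2M2+M3)/6=319/172
seg 3: a=3, c=M3/2=-453/172, d=(M4−M3)/(6·1)=151/172, b=Δ3−h3·(2M3+M4)/6=-451/86
t_q=1 → seg 0, τ=1; S=0+-50/43·τ+0·τ²+143/344·τ³=-257/344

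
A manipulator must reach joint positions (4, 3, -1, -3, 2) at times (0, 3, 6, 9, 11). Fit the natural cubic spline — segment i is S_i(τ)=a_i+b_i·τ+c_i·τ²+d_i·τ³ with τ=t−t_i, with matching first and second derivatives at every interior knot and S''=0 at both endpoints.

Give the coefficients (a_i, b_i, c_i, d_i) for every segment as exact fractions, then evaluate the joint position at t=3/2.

  seg 0: a=4 b=-71/828 c=0 d=-205/7452
  seg 1: a=3 b=-343/414 c=-205/828 d=197/7452
  seg 2: a=-1 b=-1325/828 c=-2/207 d=797/7452
  seg 3: a=-3 b=509/414 c=263/276 d=-263/1656
S(3/2) = 2781/736

Δ: Δ0=-1/3, Δ1=-4/3, Δ2=-2/3, Δ3=5/2
row 1: diag=12, rhs=-6; c'=1/4, d'=-1/2
row 2: denom=12−3·1/4=45/4; d'=(4−3·-1/2)/(45/4)=22/45
row 3: denom=10−3·4/15=46/5; d'=(19−3·22/45)/(46/5)=263/138
back: M3=263/138
back: M2=22/45−4/15·263/138=-4/207
back: M1=-1/2−1/4·-4/207=-205/414
M: M0=0, M1=-205/414, M2=-4/207, M3=263/138, M4=0
seg 0: a=4, c=M0/2=0, d=(M1−M0)/(6·3)=-205/7452, b=Δ0−h0·(2M0+M1)/6=-71/828
seg 1: a=3, c=M1/2=-205/828, d=(M2−M1)/(6·3)=197/7452, b=Δ1−h1·(2M1+M2)/6=-343/414
seg 2: a=-1, c=M2/2=-2/207, d=(M3−M2)/(6·3)=797/7452, b=Δ2−h2·(2M2+M3)/6=-1325/828
seg 3: a=-3, c=M3/2=263/276, d=(M4−M3)/(6·2)=-263/1656, b=Δ3−h3·(2M3+M4)/6=509/414
t_q=3/2 → seg 0, τ=3/2; S=4+-71/828·τ+0·τ²+-205/7452·τ³=2781/736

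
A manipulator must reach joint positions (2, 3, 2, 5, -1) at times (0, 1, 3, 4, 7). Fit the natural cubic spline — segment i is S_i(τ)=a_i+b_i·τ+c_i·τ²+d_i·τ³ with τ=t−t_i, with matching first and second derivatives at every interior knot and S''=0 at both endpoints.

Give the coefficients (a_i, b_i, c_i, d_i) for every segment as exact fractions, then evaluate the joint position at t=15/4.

  seg 0: a=2 b=773/500 c=0 d=-273/500
  seg 1: a=3 b=-23/250 c=-819/500 d=717/1000
  seg 2: a=2 b=49/25 c=333/125 d=-203/125
  seg 3: a=5 b=302/125 c=-276/125 d=92/375
S(15/4) = 34267/8000

Δ: Δ0=1, Δ1=-1/2, Δ2=3, Δ3=-2
row 1: diag=6, rhs=-9; c'=1/3, d'=-3/2
row 2: denom=6−2·1/3=16/3; d'=(21−2·-3/2)/(16/3)=9/2
row 3: denom=8−1·3/16=125/16; d'=(-30−1·9/2)/(125/16)=-552/125
back: M3=-552/125
back: M2=9/2−3/16·-552/125=666/125
back: M1=-3/2−1/3·666/125=-819/250
M: M0=0, M1=-819/250, M2=666/125, M3=-552/125, M4=0
seg 0: a=2, c=M0/2=0, d=(M1−M0)/(6·1)=-273/500, b=Δ0−h0·(2M0+M1)/6=773/500
seg 1: a=3, c=M1/2=-819/500, d=(M2−M1)/(6·2)=717/1000, b=Δ1−h1·(2M1+M2)/6=-23/250
seg 2: a=2, c=M2/2=333/125, d=(M3−M2)/(6·1)=-203/125, b=Δ2−h2·(2M2+M3)/6=49/25
seg 3: a=5, c=M3/2=-276/125, d=(M4−M3)/(6·3)=92/375, b=Δ3−h3·(2M3+M4)/6=302/125
t_q=15/4 → seg 2, τ=3/4; S=2+49/25·τ+333/125·τ²+-203/125·τ³=34267/8000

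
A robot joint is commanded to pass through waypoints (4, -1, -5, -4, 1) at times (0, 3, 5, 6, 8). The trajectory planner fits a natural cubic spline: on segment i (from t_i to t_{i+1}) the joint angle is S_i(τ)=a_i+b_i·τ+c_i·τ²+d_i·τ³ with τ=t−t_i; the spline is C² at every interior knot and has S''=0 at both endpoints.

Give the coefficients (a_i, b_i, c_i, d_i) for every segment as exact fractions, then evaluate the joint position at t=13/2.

  seg 0: a=4 b=-614/489 c=0 d=-67/1467
  seg 1: a=-1 b=-1217/489 c=-67/163 d=641/1956
  seg 2: a=-5 b=-98/489 c=507/326 d=-347/978
  seg 3: a=-4 b=1805/978 c=80/163 d=-40/489
S(13/2) = -1933/652

Δ: Δ0=-5/3, Δ1=-2, Δ2=1, Δ3=5/2
row 1: diag=10, rhs=-2; c'=1/5, d'=-1/5
row 2: denom=6−2·1/5=28/5; d'=(18−2·-1/5)/(28/5)=23/7
row 3: denom=6−1·5/28=163/28; d'=(9−1·23/7)/(163/28)=160/163
back: M3=160/163
back: M2=23/7−5/28·160/163=507/163
back: M1=-1/5−1/5·507/163=-134/163
M: M0=0, M1=-134/163, M2=507/163, M3=160/163, M4=0
seg 0: a=4, c=M0/2=0, d=(M1−M0)/(6·3)=-67/1467, b=Δ0−h0·(2M0+M1)/6=-614/489
seg 1: a=-1, c=M1/2=-67/163, d=(M2−M1)/(6·2)=641/1956, b=Δ1−h1·(2M1+M2)/6=-1217/489
seg 2: a=-5, c=M2/2=507/326, d=(M3−M2)/(6·1)=-347/978, b=Δ2−h2·(2M2+M3)/6=-98/489
seg 3: a=-4, c=M3/2=80/163, d=(M4−M3)/(6·2)=-40/489, b=Δ3−h3·(2M3+M4)/6=1805/978
t_q=13/2 → seg 3, τ=1/2; S=-4+1805/978·τ+80/163·τ²+-40/489·τ³=-1933/652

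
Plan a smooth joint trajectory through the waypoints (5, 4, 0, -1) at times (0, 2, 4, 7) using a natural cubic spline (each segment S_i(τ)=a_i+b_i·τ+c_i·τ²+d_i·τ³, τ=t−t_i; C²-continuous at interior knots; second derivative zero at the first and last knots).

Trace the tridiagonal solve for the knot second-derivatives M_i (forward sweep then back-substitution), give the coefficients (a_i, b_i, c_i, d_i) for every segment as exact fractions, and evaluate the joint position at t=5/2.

  seg 0: a=5 b=-1/57 c=0 d=-55/456
  seg 1: a=4 b=-167/114 c=-55/76 d=13/57
  seg 2: a=0 b=-185/114 c=49/76 d=-49/684
S(5/2) = 947/304

Δ: Δ0=-1/2, Δ1=-2, Δ2=-1/3
row 1: diag=8, rhs=-9; c'=1/4, d'=-9/8
row 2: denom=10−2·1/4=19/2; d'=(10−2·-9/8)/(19/2)=49/38
back: M2=49/38
back: M1=-9/8−1/4·49/38=-55/38
M: M0=0, M1=-55/38, M2=49/38, M3=0
seg 0: a=5, c=M0/2=0, d=(M1−M0)/(6·2)=-55/456, b=Δ0−h0·(2M0+M1)/6=-1/57
seg 1: a=4, c=M1/2=-55/76, d=(M2−M1)/(6·2)=13/57, b=Δ1−h1·(2M1+M2)/6=-167/114
seg 2: a=0, c=M2/2=49/76, d=(M3−M2)/(6·3)=-49/684, b=Δ2−h2·(2M2+M3)/6=-185/114
t_q=5/2 → seg 1, τ=1/2; S=4+-167/114·τ+-55/76·τ²+13/57·τ³=947/304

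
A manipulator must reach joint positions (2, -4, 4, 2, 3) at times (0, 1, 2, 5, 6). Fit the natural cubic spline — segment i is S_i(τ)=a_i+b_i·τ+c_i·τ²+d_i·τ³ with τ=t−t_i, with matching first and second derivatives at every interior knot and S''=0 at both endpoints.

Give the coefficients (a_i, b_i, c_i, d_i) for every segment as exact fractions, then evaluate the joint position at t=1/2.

  seg 0: a=2 b=-6349/636 c=0 d=2533/636
  seg 1: a=-4 b=625/318 c=2533/212 d=-3761/636
  seg 2: a=4 b=5165/636 c=-307/53 d=607/636
  seg 3: a=2 b=-275/318 c=593/212 d=-593/636
S(1/2) = -4229/1696

Δ: Δ0=-6, Δ1=8, Δ2=-2/3, Δ3=1
row 1: diag=4, rhs=84; c'=1/4, d'=21
row 2: denom=8−1·1/4=31/4; d'=(-52−1·21)/(31/4)=-292/31
row 3: denom=8−3·12/31=212/31; d'=(10−3·-292/31)/(212/31)=593/106
back: M3=593/106
back: M2=-292/31−12/31·593/106=-614/53
back: M1=21−1/4·-614/53=2533/106
M: M0=0, M1=2533/106, M2=-614/53, M3=593/106, M4=0
seg 0: a=2, c=M0/2=0, d=(M1−M0)/(6·1)=2533/636, b=Δ0−h0·(2M0+M1)/6=-6349/636
seg 1: a=-4, c=M1/2=2533/212, d=(M2−M1)/(6·1)=-3761/636, b=Δ1−h1·(2M1+M2)/6=625/318
seg 2: a=4, c=M2/2=-307/53, d=(M3−M2)/(6·3)=607/636, b=Δ2−h2·(2M2+M3)/6=5165/636
seg 3: a=2, c=M3/2=593/212, d=(M4−M3)/(6·1)=-593/636, b=Δ3−h3·(2M3+M4)/6=-275/318
t_q=1/2 → seg 0, τ=1/2; S=2+-6349/636·τ+0·τ²+2533/636·τ³=-4229/1696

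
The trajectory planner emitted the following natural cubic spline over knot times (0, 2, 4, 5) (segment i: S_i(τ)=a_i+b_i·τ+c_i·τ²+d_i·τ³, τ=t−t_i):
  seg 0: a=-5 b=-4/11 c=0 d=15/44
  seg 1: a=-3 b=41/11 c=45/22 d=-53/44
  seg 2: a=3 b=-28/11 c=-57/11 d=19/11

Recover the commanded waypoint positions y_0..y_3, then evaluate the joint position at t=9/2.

y_0=-5 y_1=-3 y_2=3 y_3=-3
S(9/2) = 57/88

y_0 = S_0(0) = a_0 = -5
y_1 = S_1(0) = a_1 = -3
y_2 = S_2(0) = a_2 = 3
y_3 = S_2(1) = -3
t_q=9/2 is in segment 2 (τ=1/2); S_2(τ)=57/88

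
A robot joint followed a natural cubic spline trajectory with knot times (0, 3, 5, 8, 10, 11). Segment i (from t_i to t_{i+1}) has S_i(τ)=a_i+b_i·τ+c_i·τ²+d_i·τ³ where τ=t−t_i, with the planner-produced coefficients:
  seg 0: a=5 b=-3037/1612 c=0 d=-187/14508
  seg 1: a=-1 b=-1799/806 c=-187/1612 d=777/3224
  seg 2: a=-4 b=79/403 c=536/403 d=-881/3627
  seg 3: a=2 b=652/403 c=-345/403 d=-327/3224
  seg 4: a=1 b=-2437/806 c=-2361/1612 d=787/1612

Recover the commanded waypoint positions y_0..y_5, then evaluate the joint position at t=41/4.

y_0=5 y_1=-1 y_2=-4 y_3=2 y_4=1 y_5=-3
S(41/4) = 16527/103168

y_0 = S_0(0) = a_0 = 5
y_1 = S_1(0) = a_1 = -1
y_2 = S_2(0) = a_2 = -4
y_3 = S_3(0) = a_3 = 2
y_4 = S_4(0) = a_4 = 1
y_5 = S_4(1) = -3
t_q=41/4 is in segment 4 (τ=1/4); S_4(τ)=16527/103168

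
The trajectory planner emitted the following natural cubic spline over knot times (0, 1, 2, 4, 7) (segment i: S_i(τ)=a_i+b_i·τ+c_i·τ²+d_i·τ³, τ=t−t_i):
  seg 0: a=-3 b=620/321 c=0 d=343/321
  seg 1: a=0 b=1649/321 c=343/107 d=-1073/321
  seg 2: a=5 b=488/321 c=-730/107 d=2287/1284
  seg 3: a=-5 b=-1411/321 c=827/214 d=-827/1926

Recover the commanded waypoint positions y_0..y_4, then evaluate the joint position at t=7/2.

y_0=-3 y_1=0 y_2=5 y_3=-5 y_4=5
S(7/2) = -7049/3424

y_0 = S_0(0) = a_0 = -3
y_1 = S_1(0) = a_1 = 0
y_2 = S_2(0) = a_2 = 5
y_3 = S_3(0) = a_3 = -5
y_4 = S_3(3) = 5
t_q=7/2 is in segment 2 (τ=3/2); S_2(τ)=-7049/3424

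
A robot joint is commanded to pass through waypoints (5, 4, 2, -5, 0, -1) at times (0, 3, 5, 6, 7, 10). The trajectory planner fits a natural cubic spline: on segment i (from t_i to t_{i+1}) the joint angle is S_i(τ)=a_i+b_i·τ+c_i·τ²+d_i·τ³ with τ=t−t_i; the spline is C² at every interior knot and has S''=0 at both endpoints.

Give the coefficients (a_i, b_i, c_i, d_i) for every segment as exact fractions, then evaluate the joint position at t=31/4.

Δ: Δ0=-1/3, Δ1=-1, Δ2=-7, Δ3=5, Δ4=-1/3
row 1: diag=10, rhs=-4; c'=1/5, d'=-2/5
row 2: denom=6−2·1/5=28/5; d'=(-36−2·-2/5)/(28/5)=-44/7
row 3: denom=4−1·5/28=107/28; d'=(72−1·-44/7)/(107/28)=2192/107
row 4: denom=8−1·28/107=828/107; d'=(-32−1·2192/107)/(828/107)=-156/23
back: M4=-156/23
back: M3=2192/107−28/107·-156/23=512/23
back: M2=-44/7−5/28·512/23=-236/23
back: M1=-2/5−1/5·-236/23=38/23
M: M0=0, M1=38/23, M2=-236/23, M3=512/23, M4=-156/23, M5=0
seg 0: a=5, c=M0/2=0, d=(M1−M0)/(6·3)=19/207, b=Δ0−h0·(2M0+M1)/6=-80/69
seg 1: a=4, c=M1/2=19/23, d=(M2−M1)/(6·2)=-137/138, b=Δ1−h1·(2M1+M2)/6=91/69
seg 2: a=2, c=M2/2=-118/23, d=(M3−M2)/(6·1)=374/69, b=Δ2−h2·(2M2+M3)/6=-503/69
seg 3: a=-5, c=M3/2=256/23, d=(M4−M3)/(6·1)=-334/69, b=Δ3−h3·(2M3+M4)/6=-89/69
seg 4: a=0, c=M4/2=-78/23, d=(M5−M4)/(6·3)=26/69, b=Δ4−h4·(2M4+M5)/6=445/69
t_q=31/4 → seg 4, τ=3/4; S=0+445/69·τ+-78/23·τ²+26/69·τ³=2273/736

  seg 0: a=5 b=-80/69 c=0 d=19/207
  seg 1: a=4 b=91/69 c=19/23 d=-137/138
  seg 2: a=2 b=-503/69 c=-118/23 d=374/69
  seg 3: a=-5 b=-89/69 c=256/23 d=-334/69
  seg 4: a=0 b=445/69 c=-78/23 d=26/69
S(31/4) = 2273/736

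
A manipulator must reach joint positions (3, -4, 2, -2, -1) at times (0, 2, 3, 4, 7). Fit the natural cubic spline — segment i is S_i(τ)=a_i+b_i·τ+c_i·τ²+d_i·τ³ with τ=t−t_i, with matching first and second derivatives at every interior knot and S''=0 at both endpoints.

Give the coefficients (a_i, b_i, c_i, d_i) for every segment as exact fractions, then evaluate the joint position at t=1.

Δ: Δ0=-7/2, Δ1=6, Δ2=-4, Δ3=1/3
row 1: diag=6, rhs=57; c'=1/6, d'=19/2
row 2: denom=4−1·1/6=23/6; d'=(-60−1·19/2)/(23/6)=-417/23
row 3: denom=8−1·6/23=178/23; d'=(26−1·-417/23)/(178/23)=1015/178
back: M3=1015/178
back: M2=-417/23−6/23·1015/178=-1746/89
back: M1=19/2−1/6·-1746/89=2273/178
M: M0=0, M1=2273/178, M2=-1746/89, M3=1015/178, M4=0
seg 0: a=3, c=M0/2=0, d=(M1−M0)/(6·2)=2273/2136, b=Δ0−h0·(2M0+M1)/6=-2071/267
seg 1: a=-4, c=M1/2=2273/356, d=(M2−M1)/(6·1)=-5765/1068, b=Δ1−h1·(2M1+M2)/6=2677/534
seg 2: a=2, c=M2/2=-873/89, d=(M3−M2)/(6·1)=4507/1068, b=Δ2−h2·(2M2+M3)/6=1697/1068
seg 3: a=-2, c=M3/2=1015/356, d=(M4−M3)/(6·3)=-1015/3204, b=Δ3−h3·(2M3+M4)/6=-2867/534
t_q=1 → seg 0, τ=1; S=3+-2071/267·τ+0·τ²+2273/2136·τ³=-2629/712

  seg 0: a=3 b=-2071/267 c=0 d=2273/2136
  seg 1: a=-4 b=2677/534 c=2273/356 d=-5765/1068
  seg 2: a=2 b=1697/1068 c=-873/89 d=4507/1068
  seg 3: a=-2 b=-2867/534 c=1015/356 d=-1015/3204
S(1) = -2629/712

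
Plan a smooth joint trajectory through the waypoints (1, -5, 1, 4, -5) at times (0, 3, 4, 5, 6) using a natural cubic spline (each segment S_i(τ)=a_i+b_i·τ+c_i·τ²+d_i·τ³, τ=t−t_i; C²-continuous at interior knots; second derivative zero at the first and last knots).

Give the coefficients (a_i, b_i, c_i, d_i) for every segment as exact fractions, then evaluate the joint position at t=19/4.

Δ: Δ0=-2, Δ1=6, Δ2=3, Δ3=-9
row 1: diag=8, rhs=48; c'=1/8, d'=6
row 2: denom=4−1·1/8=31/8; d'=(-18−1·6)/(31/8)=-192/31
row 3: denom=4−1·8/31=116/31; d'=(-72−1·-192/31)/(116/31)=-510/29
back: M3=-510/29
back: M2=-192/31−8/31·-510/29=-48/29
back: M1=6−1/8·-48/29=180/29
M: M0=0, M1=180/29, M2=-48/29, M3=-510/29, M4=0
seg 0: a=1, c=M0/2=0, d=(M1−M0)/(6·3)=10/29, b=Δ0−h0·(2M0+M1)/6=-148/29
seg 1: a=-5, c=M1/2=90/29, d=(M2−M1)/(6·1)=-38/29, b=Δ1−h1·(2M1+M2)/6=122/29
seg 2: a=1, c=M2/2=-24/29, d=(M3−M2)/(6·1)=-77/29, b=Δ2−h2·(2M2+M3)/6=188/29
seg 3: a=4, c=M3/2=-255/29, d=(M4−M3)/(6·1)=85/29, b=Δ3−h3·(2M3+M4)/6=-91/29
t_q=19/4 → seg 2, τ=3/4; S=1+188/29·τ+-24/29·τ²+-77/29·τ³=7937/1856

  seg 0: a=1 b=-148/29 c=0 d=10/29
  seg 1: a=-5 b=122/29 c=90/29 d=-38/29
  seg 2: a=1 b=188/29 c=-24/29 d=-77/29
  seg 3: a=4 b=-91/29 c=-255/29 d=85/29
S(19/4) = 7937/1856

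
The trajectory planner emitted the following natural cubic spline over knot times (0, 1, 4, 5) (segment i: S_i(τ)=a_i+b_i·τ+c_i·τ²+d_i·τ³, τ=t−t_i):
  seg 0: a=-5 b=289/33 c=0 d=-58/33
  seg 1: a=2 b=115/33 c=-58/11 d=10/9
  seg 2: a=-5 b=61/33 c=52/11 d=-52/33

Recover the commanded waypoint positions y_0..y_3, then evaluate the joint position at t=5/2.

y_0=-5 y_1=2 y_2=-5 y_3=0
S(5/2) = -39/44

y_0 = S_0(0) = a_0 = -5
y_1 = S_1(0) = a_1 = 2
y_2 = S_2(0) = a_2 = -5
y_3 = S_2(1) = 0
t_q=5/2 is in segment 1 (τ=3/2); S_1(τ)=-39/44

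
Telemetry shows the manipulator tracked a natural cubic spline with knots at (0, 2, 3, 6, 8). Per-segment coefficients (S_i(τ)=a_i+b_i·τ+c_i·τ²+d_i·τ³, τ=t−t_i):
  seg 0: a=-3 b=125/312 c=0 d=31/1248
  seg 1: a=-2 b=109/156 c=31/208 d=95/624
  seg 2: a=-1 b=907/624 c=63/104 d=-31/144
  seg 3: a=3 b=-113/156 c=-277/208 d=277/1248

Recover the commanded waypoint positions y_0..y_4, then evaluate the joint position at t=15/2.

y_0 = S_0(0) = a_0 = -3
y_1 = S_1(0) = a_1 = -2
y_2 = S_2(0) = a_2 = -1
y_3 = S_3(0) = a_3 = 3
y_4 = S_3(2) = -2
t_q=15/2 is in segment 3 (τ=3/2); S_3(τ)=-1111/3328

y_0=-3 y_1=-2 y_2=-1 y_3=3 y_4=-2
S(15/2) = -1111/3328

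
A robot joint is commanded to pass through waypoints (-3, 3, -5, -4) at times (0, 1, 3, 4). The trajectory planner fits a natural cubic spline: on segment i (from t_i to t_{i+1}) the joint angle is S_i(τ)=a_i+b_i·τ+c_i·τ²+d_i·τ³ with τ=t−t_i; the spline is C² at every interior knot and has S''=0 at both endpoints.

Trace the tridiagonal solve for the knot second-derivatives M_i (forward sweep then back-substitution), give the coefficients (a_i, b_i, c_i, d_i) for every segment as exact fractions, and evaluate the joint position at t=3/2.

Δ: Δ0=6, Δ1=-4, Δ2=1
row 1: diag=6, rhs=-60; c'=1/3, d'=-10
row 2: denom=6−2·1/3=16/3; d'=(30−2·-10)/(16/3)=75/8
back: M2=75/8
back: M1=-10−1/3·75/8=-105/8
M: M0=0, M1=-105/8, M2=75/8, M3=0
seg 0: a=-3, c=M0/2=0, d=(M1−M0)/(6·1)=-35/16, b=Δ0−h0·(2M0+M1)/6=131/16
seg 1: a=3, c=M1/2=-105/16, d=(M2−M1)/(6·2)=15/8, b=Δ1−h1·(2M1+M2)/6=13/8
seg 2: a=-5, c=M2/2=75/16, d=(M3−M2)/(6·1)=-25/16, b=Δ2−h2·(2M2+M3)/6=-17/8
t_q=3/2 → seg 1, τ=1/2; S=3+13/8·τ+-105/16·τ²+15/8·τ³=77/32

  seg 0: a=-3 b=131/16 c=0 d=-35/16
  seg 1: a=3 b=13/8 c=-105/16 d=15/8
  seg 2: a=-5 b=-17/8 c=75/16 d=-25/16
S(3/2) = 77/32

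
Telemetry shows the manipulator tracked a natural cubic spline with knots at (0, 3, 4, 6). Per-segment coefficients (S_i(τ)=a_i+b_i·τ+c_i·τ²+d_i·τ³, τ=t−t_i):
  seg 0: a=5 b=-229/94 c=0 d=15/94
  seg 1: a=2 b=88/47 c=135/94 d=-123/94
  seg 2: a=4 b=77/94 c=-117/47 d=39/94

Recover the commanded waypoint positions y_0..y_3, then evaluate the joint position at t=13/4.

y_0 = S_0(0) = a_0 = 5
y_1 = S_1(0) = a_1 = 2
y_2 = S_2(0) = a_2 = 4
y_3 = S_2(2) = -1
t_q=13/4 is in segment 1 (τ=1/4); S_1(τ)=15265/6016

y_0=5 y_1=2 y_2=4 y_3=-1
S(13/4) = 15265/6016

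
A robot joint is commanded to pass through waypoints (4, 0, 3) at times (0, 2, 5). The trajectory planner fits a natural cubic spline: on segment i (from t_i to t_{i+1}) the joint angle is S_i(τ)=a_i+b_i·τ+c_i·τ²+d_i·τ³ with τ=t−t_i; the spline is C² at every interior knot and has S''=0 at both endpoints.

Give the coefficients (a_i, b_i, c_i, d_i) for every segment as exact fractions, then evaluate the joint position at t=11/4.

  seg 0: a=4 b=-13/5 c=0 d=3/20
  seg 1: a=0 b=-4/5 c=9/10 d=-1/10
S(11/4) = -87/640

Δ: Δ0=-2, Δ1=1
row 1: diag=10, rhs=18; c'=3/10, d'=9/5
back: M1=9/5
M: M0=0, M1=9/5, M2=0
seg 0: a=4, c=M0/2=0, d=(M1−M0)/(6·2)=3/20, b=Δ0−h0·(2M0+M1)/6=-13/5
seg 1: a=0, c=M1/2=9/10, d=(M2−M1)/(6·3)=-1/10, b=Δ1−h1·(2M1+M2)/6=-4/5
t_q=11/4 → seg 1, τ=3/4; S=0+-4/5·τ+9/10·τ²+-1/10·τ³=-87/640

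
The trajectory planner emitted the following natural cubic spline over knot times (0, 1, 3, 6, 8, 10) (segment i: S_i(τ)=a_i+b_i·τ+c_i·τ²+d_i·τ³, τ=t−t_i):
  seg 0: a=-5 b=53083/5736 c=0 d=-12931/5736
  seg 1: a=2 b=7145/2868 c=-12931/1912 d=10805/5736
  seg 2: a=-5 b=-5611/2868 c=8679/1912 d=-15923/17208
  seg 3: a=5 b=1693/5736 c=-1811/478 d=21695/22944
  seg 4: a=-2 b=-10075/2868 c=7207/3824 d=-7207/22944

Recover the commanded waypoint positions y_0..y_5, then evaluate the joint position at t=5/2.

y_0 = S_0(0) = a_0 = -5
y_1 = S_1(0) = a_1 = 2
y_2 = S_2(0) = a_2 = -5
y_3 = S_3(0) = a_3 = 5
y_4 = S_4(0) = a_4 = -2
y_5 = S_4(2) = -4
t_q=5/2 is in segment 1 (τ=3/2); S_1(τ)=-47761/15296

y_0=-5 y_1=2 y_2=-5 y_3=5 y_4=-2 y_5=-4
S(5/2) = -47761/15296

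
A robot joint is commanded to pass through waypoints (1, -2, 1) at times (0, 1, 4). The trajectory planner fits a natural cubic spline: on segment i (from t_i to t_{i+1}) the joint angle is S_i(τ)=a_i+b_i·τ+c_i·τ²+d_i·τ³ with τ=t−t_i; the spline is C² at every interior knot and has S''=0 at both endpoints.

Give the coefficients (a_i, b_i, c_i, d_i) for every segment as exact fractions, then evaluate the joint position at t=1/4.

  seg 0: a=1 b=-7/2 c=0 d=1/2
  seg 1: a=-2 b=-2 c=3/2 d=-1/6
S(1/4) = 17/128

Δ: Δ0=-3, Δ1=1
row 1: diag=8, rhs=24; c'=3/8, d'=3
back: M1=3
M: M0=0, M1=3, M2=0
seg 0: a=1, c=M0/2=0, d=(M1−M0)/(6·1)=1/2, b=Δ0−h0·(2M0+M1)/6=-7/2
seg 1: a=-2, c=M1/2=3/2, d=(M2−M1)/(6·3)=-1/6, b=Δ1−h1·(2M1+M2)/6=-2
t_q=1/4 → seg 0, τ=1/4; S=1+-7/2·τ+0·τ²+1/2·τ³=17/128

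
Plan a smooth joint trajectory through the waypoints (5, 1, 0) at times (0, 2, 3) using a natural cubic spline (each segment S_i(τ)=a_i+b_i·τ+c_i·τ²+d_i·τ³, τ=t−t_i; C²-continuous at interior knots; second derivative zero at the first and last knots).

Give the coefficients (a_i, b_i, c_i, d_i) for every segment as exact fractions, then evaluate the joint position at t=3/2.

  seg 0: a=5 b=-7/3 c=0 d=1/12
  seg 1: a=1 b=-4/3 c=1/2 d=-1/6
S(3/2) = 57/32

Δ: Δ0=-2, Δ1=-1
row 1: diag=6, rhs=6; c'=1/6, d'=1
back: M1=1
M: M0=0, M1=1, M2=0
seg 0: a=5, c=M0/2=0, d=(M1−M0)/(6·2)=1/12, b=Δ0−h0·(2M0+M1)/6=-7/3
seg 1: a=1, c=M1/2=1/2, d=(M2−M1)/(6·1)=-1/6, b=Δ1−h1·(2M1+M2)/6=-4/3
t_q=3/2 → seg 0, τ=3/2; S=5+-7/3·τ+0·τ²+1/12·τ³=57/32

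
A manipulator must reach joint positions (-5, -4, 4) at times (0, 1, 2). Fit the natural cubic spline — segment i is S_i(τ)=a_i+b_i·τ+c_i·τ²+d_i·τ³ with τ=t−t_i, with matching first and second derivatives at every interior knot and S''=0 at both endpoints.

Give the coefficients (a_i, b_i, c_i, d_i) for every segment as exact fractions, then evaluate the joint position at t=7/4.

  seg 0: a=-5 b=-3/4 c=0 d=7/4
  seg 1: a=-4 b=9/2 c=21/4 d=-7/4
S(7/4) = 407/256

Δ: Δ0=1, Δ1=8
row 1: diag=4, rhs=42; c'=1/4, d'=21/2
back: M1=21/2
M: M0=0, M1=21/2, M2=0
seg 0: a=-5, c=M0/2=0, d=(M1−M0)/(6·1)=7/4, b=Δ0−h0·(2M0+M1)/6=-3/4
seg 1: a=-4, c=M1/2=21/4, d=(M2−M1)/(6·1)=-7/4, b=Δ1−h1·(2M1+M2)/6=9/2
t_q=7/4 → seg 1, τ=3/4; S=-4+9/2·τ+21/4·τ²+-7/4·τ³=407/256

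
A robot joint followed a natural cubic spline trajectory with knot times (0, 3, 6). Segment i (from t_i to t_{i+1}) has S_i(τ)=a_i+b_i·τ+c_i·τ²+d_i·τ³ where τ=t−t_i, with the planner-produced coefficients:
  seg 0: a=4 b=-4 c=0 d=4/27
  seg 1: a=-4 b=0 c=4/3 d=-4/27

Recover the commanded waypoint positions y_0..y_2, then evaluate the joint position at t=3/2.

y_0=4 y_1=-4 y_2=4
S(3/2) = -3/2

y_0 = S_0(0) = a_0 = 4
y_1 = S_1(0) = a_1 = -4
y_2 = S_1(3) = 4
t_q=3/2 is in segment 0 (τ=3/2); S_0(τ)=-3/2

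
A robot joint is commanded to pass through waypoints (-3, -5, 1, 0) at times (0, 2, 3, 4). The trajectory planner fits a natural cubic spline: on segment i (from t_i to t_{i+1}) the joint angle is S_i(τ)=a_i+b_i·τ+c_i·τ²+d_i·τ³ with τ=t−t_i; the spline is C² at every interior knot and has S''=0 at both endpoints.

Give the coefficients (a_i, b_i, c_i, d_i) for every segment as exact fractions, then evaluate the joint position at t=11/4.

  seg 0: a=-3 b=-93/23 c=0 d=35/46
  seg 1: a=-5 b=117/23 c=105/23 d=-84/23
  seg 2: a=1 b=75/23 c=-147/23 d=49/23
S(11/4) = -29/184

Δ: Δ0=-1, Δ1=6, Δ2=-1
row 1: diag=6, rhs=42; c'=1/6, d'=7
row 2: denom=4−1·1/6=23/6; d'=(-42−1·7)/(23/6)=-294/23
back: M2=-294/23
back: M1=7−1/6·-294/23=210/23
M: M0=0, M1=210/23, M2=-294/23, M3=0
seg 0: a=-3, c=M0/2=0, d=(M1−M0)/(6·2)=35/46, b=Δ0−h0·(2M0+M1)/6=-93/23
seg 1: a=-5, c=M1/2=105/23, d=(M2−M1)/(6·1)=-84/23, b=Δ1−h1·(2M1+M2)/6=117/23
seg 2: a=1, c=M2/2=-147/23, d=(M3−M2)/(6·1)=49/23, b=Δ2−h2·(2M2+M3)/6=75/23
t_q=11/4 → seg 1, τ=3/4; S=-5+117/23·τ+105/23·τ²+-84/23·τ³=-29/184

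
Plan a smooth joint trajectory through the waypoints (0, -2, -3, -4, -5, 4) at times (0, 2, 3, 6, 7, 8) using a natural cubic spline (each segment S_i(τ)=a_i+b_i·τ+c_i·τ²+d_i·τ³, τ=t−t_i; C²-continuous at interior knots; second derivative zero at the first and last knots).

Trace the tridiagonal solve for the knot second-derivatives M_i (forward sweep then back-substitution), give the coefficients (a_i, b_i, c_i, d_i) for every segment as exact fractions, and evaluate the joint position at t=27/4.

Δ: Δ0=-1, Δ1=-1, Δ2=-1/3, Δ3=-1, Δ4=9
row 1: diag=6, rhs=0; c'=1/6, d'=0
row 2: denom=8−1·1/6=47/6; d'=(4−1·0)/(47/6)=24/47
row 3: denom=8−3·18/47=322/47; d'=(-4−3·24/47)/(322/47)=-130/161
row 4: denom=4−1·47/322=1241/322; d'=(60−1·-130/161)/(1241/322)=19580/1241
back: M4=19580/1241
back: M3=-130/161−47/322·19580/1241=-3860/1241
back: M2=24/47−18/47·-3860/1241=2112/1241
back: M1=0−1/6·2112/1241=-352/1241
M: M0=0, M1=-352/1241, M2=2112/1241, M3=-3860/1241, M4=19580/1241, M5=0
seg 0: a=0, c=M0/2=0, d=(M1−M0)/(6·2)=-88/3723, b=Δ0−h0·(2M0+M1)/6=-3371/3723
seg 1: a=-2, c=M1/2=-176/1241, d=(M2−M1)/(6·1)=1232/3723, b=Δ1−h1·(2M1+M2)/6=-4427/3723
seg 2: a=-3, c=M2/2=1056/1241, d=(M3−M2)/(6·3)=-2986/11169, b=Δ2−h2·(2M2+M3)/6=-1787/3723
seg 3: a=-4, c=M3/2=-1930/1241, d=(M4−M3)/(6·1)=11720/3723, b=Δ3−h3·(2M3+M4)/6=-9653/3723
seg 4: a=-5, c=M4/2=9790/1241, d=(M5−M4)/(6·1)=-9790/3723, b=Δ4−h4·(2M4+M5)/6=13927/3723
t_q=27/4 → seg 3, τ=3/4; S=-4+-9653/3723·τ+-1930/1241·τ²+11720/3723·τ³=-27259/4964

  seg 0: a=0 b=-3371/3723 c=0 d=-88/3723
  seg 1: a=-2 b=-4427/3723 c=-176/1241 d=1232/3723
  seg 2: a=-3 b=-1787/3723 c=1056/1241 d=-2986/11169
  seg 3: a=-4 b=-9653/3723 c=-1930/1241 d=11720/3723
  seg 4: a=-5 b=13927/3723 c=9790/1241 d=-9790/3723
S(27/4) = -27259/4964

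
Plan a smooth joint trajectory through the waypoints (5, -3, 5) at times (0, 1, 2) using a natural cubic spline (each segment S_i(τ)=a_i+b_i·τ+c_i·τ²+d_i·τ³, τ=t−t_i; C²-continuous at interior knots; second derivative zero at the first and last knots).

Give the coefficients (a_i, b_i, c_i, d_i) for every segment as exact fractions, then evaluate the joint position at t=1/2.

Δ: Δ0=-8, Δ1=8
row 1: diag=4, rhs=96; c'=1/4, d'=24
back: M1=24
M: M0=0, M1=24, M2=0
seg 0: a=5, c=M0/2=0, d=(M1−M0)/(6·1)=4, b=Δ0−h0·(2M0+M1)/6=-12
seg 1: a=-3, c=M1/2=12, d=(M2−M1)/(6·1)=-4, b=Δ1−h1·(2M1+M2)/6=0
t_q=1/2 → seg 0, τ=1/2; S=5+-12·τ+0·τ²+4·τ³=-1/2

  seg 0: a=5 b=-12 c=0 d=4
  seg 1: a=-3 b=0 c=12 d=-4
S(1/2) = -1/2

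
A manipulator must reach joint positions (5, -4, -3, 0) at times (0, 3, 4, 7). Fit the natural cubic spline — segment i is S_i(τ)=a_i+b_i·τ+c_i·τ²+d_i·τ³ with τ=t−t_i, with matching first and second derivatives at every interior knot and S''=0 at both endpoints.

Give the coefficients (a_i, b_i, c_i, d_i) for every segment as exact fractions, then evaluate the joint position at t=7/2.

Δ: Δ0=-3, Δ1=1, Δ2=1
row 1: diag=8, rhs=24; c'=1/8, d'=3
row 2: denom=8−1·1/8=63/8; d'=(0−1·3)/(63/8)=-8/21
back: M2=-8/21
back: M1=3−1/8·-8/21=64/21
M: M0=0, M1=64/21, M2=-8/21, M3=0
seg 0: a=5, c=M0/2=0, d=(M1−M0)/(6·3)=32/189, b=Δ0−h0·(2M0+M1)/6=-95/21
seg 1: a=-4, c=M1/2=32/21, d=(M2−M1)/(6·1)=-4/7, b=Δ1−h1·(2M1+M2)/6=1/21
seg 2: a=-3, c=M2/2=-4/21, d=(M3−M2)/(6·3)=4/189, b=Δ2−h2·(2M2+M3)/6=29/21
t_q=7/2 → seg 1, τ=1/2; S=-4+1/21·τ+32/21·τ²+-4/7·τ³=-11/3

  seg 0: a=5 b=-95/21 c=0 d=32/189
  seg 1: a=-4 b=1/21 c=32/21 d=-4/7
  seg 2: a=-3 b=29/21 c=-4/21 d=4/189
S(7/2) = -11/3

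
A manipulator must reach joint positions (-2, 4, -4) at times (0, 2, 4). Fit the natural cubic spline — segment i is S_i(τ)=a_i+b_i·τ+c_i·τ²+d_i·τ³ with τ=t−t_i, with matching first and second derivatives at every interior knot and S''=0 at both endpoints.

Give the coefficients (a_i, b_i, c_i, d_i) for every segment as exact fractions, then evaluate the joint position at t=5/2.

Δ: Δ0=3, Δ1=-4
row 1: diag=8, rhs=-42; c'=1/4, d'=-21/4
back: M1=-21/4
M: M0=0, M1=-21/4, M2=0
seg 0: a=-2, c=M0/2=0, d=(M1−M0)/(6·2)=-7/16, b=Δ0−h0·(2M0+M1)/6=19/4
seg 1: a=4, c=M1/2=-21/8, d=(M2−M1)/(6·2)=7/16, b=Δ1−h1·(2M1+M2)/6=-1/2
t_q=5/2 → seg 1, τ=1/2; S=4+-1/2·τ+-21/8·τ²+7/16·τ³=403/128

  seg 0: a=-2 b=19/4 c=0 d=-7/16
  seg 1: a=4 b=-1/2 c=-21/8 d=7/16
S(5/2) = 403/128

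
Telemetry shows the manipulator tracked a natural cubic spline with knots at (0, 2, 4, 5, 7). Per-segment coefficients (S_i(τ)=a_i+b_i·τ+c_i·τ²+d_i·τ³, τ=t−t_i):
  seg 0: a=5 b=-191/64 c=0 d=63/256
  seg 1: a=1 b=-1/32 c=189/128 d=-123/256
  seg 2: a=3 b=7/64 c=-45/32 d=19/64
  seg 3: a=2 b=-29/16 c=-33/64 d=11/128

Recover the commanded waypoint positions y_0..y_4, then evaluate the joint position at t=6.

y_0=5 y_1=1 y_2=3 y_3=2 y_4=-3
S(6) = -31/128

y_0 = S_0(0) = a_0 = 5
y_1 = S_1(0) = a_1 = 1
y_2 = S_2(0) = a_2 = 3
y_3 = S_3(0) = a_3 = 2
y_4 = S_3(2) = -3
t_q=6 is in segment 3 (τ=1); S_3(τ)=-31/128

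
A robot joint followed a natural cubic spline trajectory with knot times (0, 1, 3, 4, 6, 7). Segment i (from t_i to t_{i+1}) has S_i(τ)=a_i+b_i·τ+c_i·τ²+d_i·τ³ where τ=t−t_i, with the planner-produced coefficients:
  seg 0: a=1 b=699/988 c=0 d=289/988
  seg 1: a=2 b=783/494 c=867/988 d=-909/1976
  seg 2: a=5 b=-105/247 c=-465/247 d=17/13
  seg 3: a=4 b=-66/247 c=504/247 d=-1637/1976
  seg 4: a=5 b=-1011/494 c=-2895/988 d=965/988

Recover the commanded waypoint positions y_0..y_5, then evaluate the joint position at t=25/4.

y_0 = S_0(0) = a_0 = 1
y_1 = S_1(0) = a_1 = 2
y_2 = S_2(0) = a_2 = 5
y_3 = S_3(0) = a_3 = 4
y_4 = S_4(0) = a_4 = 5
y_5 = S_4(1) = 1
t_q=25/4 is in segment 4 (τ=1/4); S_4(τ)=273193/63232

y_0=1 y_1=2 y_2=5 y_3=4 y_4=5 y_5=1
S(25/4) = 273193/63232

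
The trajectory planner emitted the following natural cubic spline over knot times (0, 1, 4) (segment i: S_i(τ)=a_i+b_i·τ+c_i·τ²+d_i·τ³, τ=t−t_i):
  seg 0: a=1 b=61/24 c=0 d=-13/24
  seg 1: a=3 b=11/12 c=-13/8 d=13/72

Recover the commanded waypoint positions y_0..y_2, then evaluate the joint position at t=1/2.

y_0=1 y_1=3 y_2=-4
S(1/2) = 141/64

y_0 = S_0(0) = a_0 = 1
y_1 = S_1(0) = a_1 = 3
y_2 = S_1(3) = -4
t_q=1/2 is in segment 0 (τ=1/2); S_0(τ)=141/64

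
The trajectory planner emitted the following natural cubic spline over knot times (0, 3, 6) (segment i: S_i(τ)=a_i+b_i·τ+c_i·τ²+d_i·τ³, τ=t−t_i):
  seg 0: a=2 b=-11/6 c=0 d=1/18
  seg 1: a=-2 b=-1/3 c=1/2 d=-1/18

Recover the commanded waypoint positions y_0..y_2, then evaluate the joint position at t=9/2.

y_0=2 y_1=-2 y_2=0
S(9/2) = -25/16

y_0 = S_0(0) = a_0 = 2
y_1 = S_1(0) = a_1 = -2
y_2 = S_1(3) = 0
t_q=9/2 is in segment 1 (τ=3/2); S_1(τ)=-25/16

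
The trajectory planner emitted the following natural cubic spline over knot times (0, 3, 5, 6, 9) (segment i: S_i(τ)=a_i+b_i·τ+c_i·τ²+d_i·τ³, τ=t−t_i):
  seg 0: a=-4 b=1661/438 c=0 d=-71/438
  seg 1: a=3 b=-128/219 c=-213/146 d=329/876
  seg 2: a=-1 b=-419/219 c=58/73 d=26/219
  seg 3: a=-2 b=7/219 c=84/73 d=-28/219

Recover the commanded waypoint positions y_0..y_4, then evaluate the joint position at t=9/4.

y_0=-4 y_1=3 y_2=-1 y_3=-2 y_4=5
S(9/4) = 25099/9344

y_0 = S_0(0) = a_0 = -4
y_1 = S_1(0) = a_1 = 3
y_2 = S_2(0) = a_2 = -1
y_3 = S_3(0) = a_3 = -2
y_4 = S_3(3) = 5
t_q=9/4 is in segment 0 (τ=9/4); S_0(τ)=25099/9344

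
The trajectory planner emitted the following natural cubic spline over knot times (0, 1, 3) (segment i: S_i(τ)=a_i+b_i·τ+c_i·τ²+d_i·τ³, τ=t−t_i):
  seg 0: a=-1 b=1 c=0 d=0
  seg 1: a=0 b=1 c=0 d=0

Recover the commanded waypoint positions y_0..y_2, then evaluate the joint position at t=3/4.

y_0 = S_0(0) = a_0 = -1
y_1 = S_1(0) = a_1 = 0
y_2 = S_1(2) = 2
t_q=3/4 is in segment 0 (τ=3/4); S_0(τ)=-1/4

y_0=-1 y_1=0 y_2=2
S(3/4) = -1/4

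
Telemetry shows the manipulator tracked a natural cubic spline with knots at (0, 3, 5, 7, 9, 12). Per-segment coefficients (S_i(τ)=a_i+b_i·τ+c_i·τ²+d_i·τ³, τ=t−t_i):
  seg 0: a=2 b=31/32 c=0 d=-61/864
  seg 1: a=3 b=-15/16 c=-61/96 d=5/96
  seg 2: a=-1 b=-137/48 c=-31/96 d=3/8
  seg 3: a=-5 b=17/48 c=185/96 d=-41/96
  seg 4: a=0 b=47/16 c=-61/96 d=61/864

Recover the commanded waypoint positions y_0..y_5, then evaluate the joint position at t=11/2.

y_0=2 y_1=3 y_2=-1 y_3=-5 y_4=0 y_5=5
S(11/2) = -315/128

y_0 = S_0(0) = a_0 = 2
y_1 = S_1(0) = a_1 = 3
y_2 = S_2(0) = a_2 = -1
y_3 = S_3(0) = a_3 = -5
y_4 = S_4(0) = a_4 = 0
y_5 = S_4(3) = 5
t_q=11/2 is in segment 2 (τ=1/2); S_2(τ)=-315/128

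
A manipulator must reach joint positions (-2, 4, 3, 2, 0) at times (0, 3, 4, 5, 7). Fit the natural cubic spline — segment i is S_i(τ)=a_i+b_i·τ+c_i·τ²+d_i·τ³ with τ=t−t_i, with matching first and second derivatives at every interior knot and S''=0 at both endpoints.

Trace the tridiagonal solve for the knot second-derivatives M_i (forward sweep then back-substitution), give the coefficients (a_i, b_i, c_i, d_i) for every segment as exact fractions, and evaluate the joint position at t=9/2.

Δ: Δ0=2, Δ1=-1, Δ2=-1, Δ3=-1
row 1: diag=8, rhs=-18; c'=1/8, d'=-9/4
row 2: denom=4−1·1/8=31/8; d'=(0−1·-9/4)/(31/8)=18/31
row 3: denom=6−1·8/31=178/31; d'=(0−1·18/31)/(178/31)=-9/89
back: M3=-9/89
back: M2=18/31−8/31·-9/89=54/89
back: M1=-9/4−1/8·54/89=-207/89
M: M0=0, M1=-207/89, M2=54/89, M3=-9/89, M4=0
seg 0: a=-2, c=M0/2=0, d=(M1−M0)/(6·3)=-23/178, b=Δ0−h0·(2M0+M1)/6=563/178
seg 1: a=4, c=M1/2=-207/178, d=(M2−M1)/(6·1)=87/178, b=Δ1−h1·(2M1+M2)/6=-29/89
seg 2: a=3, c=M2/2=27/89, d=(M3−M2)/(6·1)=-21/178, b=Δ2−h2·(2M2+M3)/6=-211/178
seg 3: a=2, c=M3/2=-9/178, d=(M4−M3)/(6·2)=3/356, b=Δ3−h3·(2M3+M4)/6=-83/89
t_q=9/2 → seg 2, τ=1/2; S=3+-211/178·τ+27/89·τ²+-21/178·τ³=3515/1424

  seg 0: a=-2 b=563/178 c=0 d=-23/178
  seg 1: a=4 b=-29/89 c=-207/178 d=87/178
  seg 2: a=3 b=-211/178 c=27/89 d=-21/178
  seg 3: a=2 b=-83/89 c=-9/178 d=3/356
S(9/2) = 3515/1424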